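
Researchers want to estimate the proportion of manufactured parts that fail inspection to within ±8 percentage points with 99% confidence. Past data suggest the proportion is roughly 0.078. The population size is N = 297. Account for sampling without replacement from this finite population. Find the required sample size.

n = 60

For a proportion with margin E = 0.08 at 99% confidence, z = 2.576.
n = p̂(1−p̂)(z/E)² = 0.078 × 0.922 × (2.576/0.08)² = 74.57 — call this n₀.
Finite-population correction with N = 297: n = n₀ / (1 + (n₀−1)/N) = 74.57 / 1.248 = 59.75
Round up: n = 60.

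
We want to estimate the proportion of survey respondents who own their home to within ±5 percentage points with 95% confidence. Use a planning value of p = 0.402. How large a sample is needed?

370

For a proportion with margin E = 0.05 at 95% confidence, z = 1.960.
n = p̂(1−p̂)(z/E)² = 0.402 × 0.598 × (1.960/0.05)² = 369.40
Round up: n = 370.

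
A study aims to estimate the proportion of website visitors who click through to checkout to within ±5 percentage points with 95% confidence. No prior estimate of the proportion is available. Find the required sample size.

For a proportion with margin E = 0.05 at 95% confidence, z = 1.960.
With no prior estimate, use p = 0.5, which maximizes p(1−p) at 0.25.
n = 0.25 × (z/E)² = 0.25 × (1.960/0.05)² = 384.16
Round up: n = 385.

385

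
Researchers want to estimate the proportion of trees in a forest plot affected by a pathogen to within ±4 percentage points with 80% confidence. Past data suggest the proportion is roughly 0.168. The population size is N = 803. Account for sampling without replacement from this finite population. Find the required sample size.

n = 122

For a proportion with margin E = 0.04 at 80% confidence, z = 1.282.
n = p̂(1−p̂)(z/E)² = 0.168 × 0.832 × (1.282/0.04)² = 143.58 — call this n₀.
Finite-population correction with N = 803: n = n₀ / (1 + (n₀−1)/N) = 143.58 / 1.178 = 121.88
Round up: n = 122.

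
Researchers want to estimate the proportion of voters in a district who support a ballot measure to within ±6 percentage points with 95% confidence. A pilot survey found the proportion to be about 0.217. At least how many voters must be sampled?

n = 182

For a proportion with margin E = 0.06 at 95% confidence, z = 1.960.
n = p̂(1−p̂)(z/E)² = 0.217 × 0.783 × (1.960/0.06)² = 181.31
Round up: n = 182.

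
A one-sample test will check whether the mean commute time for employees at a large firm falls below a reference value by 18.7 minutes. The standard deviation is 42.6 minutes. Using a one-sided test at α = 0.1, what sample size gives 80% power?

24

For a one-sample z-test, n = ((z_α + z_β)·σ/δ)².
z_α = 1.282 (one-sided α = 0.1); z_β = 0.842 (power 80% → β = 0.2).
n = (2.124 × 42.6 / 18.7)² = 23.41
Round up: n = 24.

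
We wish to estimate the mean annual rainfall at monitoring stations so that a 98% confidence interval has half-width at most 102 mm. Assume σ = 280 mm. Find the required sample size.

41

For a mean, the margin of error is E = z·σ/√n, so n = (zσ/E)².
At 98% confidence, z = 2.326.
n = (2.326 × 280 / 102)² = 40.77
Round up: n = 41.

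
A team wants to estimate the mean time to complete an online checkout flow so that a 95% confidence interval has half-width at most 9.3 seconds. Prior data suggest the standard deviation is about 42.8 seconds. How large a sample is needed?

For a mean, the margin of error is E = z·σ/√n, so n = (zσ/E)².
At 95% confidence, z = 1.960.
n = (1.960 × 42.8 / 9.3)² = 81.36
Round up: n = 82.

82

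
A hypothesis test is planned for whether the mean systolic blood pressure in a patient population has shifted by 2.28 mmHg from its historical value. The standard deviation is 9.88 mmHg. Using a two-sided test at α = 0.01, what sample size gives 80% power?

For a one-sample z-test, n = ((z_{α/2} + z_β)·σ/δ)².
z_{α/2} = 2.576 (two-sided α = 0.01); z_β = 0.842 (power 80% → β = 0.2).
n = (3.418 × 9.88 / 2.28)² = 219.38
Round up: n = 220.

220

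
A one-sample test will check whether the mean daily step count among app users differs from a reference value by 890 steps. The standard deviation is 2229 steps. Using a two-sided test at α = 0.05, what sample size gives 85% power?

57

For a one-sample z-test, n = ((z_{α/2} + z_β)·σ/δ)².
z_{α/2} = 1.960 (two-sided α = 0.05); z_β = 1.036 (power 85% → β = 0.15).
n = (2.996 × 2229 / 890)² = 56.30
Round up: n = 57.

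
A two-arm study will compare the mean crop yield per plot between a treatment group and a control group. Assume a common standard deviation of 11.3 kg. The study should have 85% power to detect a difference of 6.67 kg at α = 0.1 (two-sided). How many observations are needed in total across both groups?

84 total

For two equal groups, n per group = 2·((z_{α/2} + z_β)·σ/δ)².
z_{α/2} = 1.645; z_β = 1.036 (power 85%).
n = 2 × (2.681 × 11.3 / 6.67)² = 2 × 20.63 = 41.26
Round up: n = 42 per group.
Total across both groups: 2 × 42 = 84.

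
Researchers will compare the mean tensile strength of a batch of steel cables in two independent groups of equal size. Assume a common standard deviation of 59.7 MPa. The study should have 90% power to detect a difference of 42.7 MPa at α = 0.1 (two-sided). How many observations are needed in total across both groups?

68 total

For two equal groups, n per group = 2·((z_{α/2} + z_β)·σ/δ)².
z_{α/2} = 1.645; z_β = 1.282 (power 90%).
n = 2 × (2.927 × 59.7 / 42.7)² = 2 × 16.75 = 33.50
Round up: n = 34 per group.
Total across both groups: 2 × 34 = 68.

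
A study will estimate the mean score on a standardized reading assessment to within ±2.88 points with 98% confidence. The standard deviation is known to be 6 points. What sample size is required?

24

For a mean, the margin of error is E = z·σ/√n, so n = (zσ/E)².
At 98% confidence, z = 2.326.
n = (2.326 × 6 / 2.88)² = 23.48
Round up: n = 24.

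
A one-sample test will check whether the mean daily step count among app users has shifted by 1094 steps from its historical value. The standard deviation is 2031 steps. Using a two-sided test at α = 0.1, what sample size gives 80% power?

22

For a one-sample z-test, n = ((z_{α/2} + z_β)·σ/δ)².
z_{α/2} = 1.645 (two-sided α = 0.1); z_β = 0.842 (power 80% → β = 0.2).
n = (2.487 × 2031 / 1094)² = 21.32
Round up: n = 22.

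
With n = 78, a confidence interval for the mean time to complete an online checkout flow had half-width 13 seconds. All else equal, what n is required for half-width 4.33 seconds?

n = 704

Margin of error scales as 1/√n, so n₂ = n₁·(E₁/E₂)².
n₂ = 78 × (13/4.33)² = 78 × 9.014 = 703.09
Round up: n₂ = 704.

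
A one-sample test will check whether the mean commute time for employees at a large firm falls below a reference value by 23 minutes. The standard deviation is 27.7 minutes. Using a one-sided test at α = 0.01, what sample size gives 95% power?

For a one-sample z-test, n = ((z_α + z_β)·σ/δ)².
z_α = 2.326 (one-sided α = 0.01); z_β = 1.645 (power 95% → β = 0.05).
n = (3.971 × 27.7 / 23)² = 22.87
Round up: n = 23.

23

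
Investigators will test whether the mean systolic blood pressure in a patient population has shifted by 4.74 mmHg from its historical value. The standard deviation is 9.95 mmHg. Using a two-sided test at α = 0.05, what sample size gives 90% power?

For a one-sample z-test, n = ((z_{α/2} + z_β)·σ/δ)².
z_{α/2} = 1.960 (two-sided α = 0.05); z_β = 1.282 (power 90% → β = 0.1).
n = (3.242 × 9.95 / 4.74)² = 46.31
Round up: n = 47.

47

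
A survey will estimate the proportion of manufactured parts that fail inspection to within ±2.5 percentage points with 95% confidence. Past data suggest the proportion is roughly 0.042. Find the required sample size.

248

For a proportion with margin E = 0.025 at 95% confidence, z = 1.960.
n = p̂(1−p̂)(z/E)² = 0.042 × 0.958 × (1.960/0.025)² = 247.31
Round up: n = 248.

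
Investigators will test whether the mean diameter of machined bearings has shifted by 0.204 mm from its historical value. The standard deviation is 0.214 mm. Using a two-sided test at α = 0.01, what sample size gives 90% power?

n = 17

For a one-sample z-test, n = ((z_{α/2} + z_β)·σ/δ)².
z_{α/2} = 2.576 (two-sided α = 0.01); z_β = 1.282 (power 90% → β = 0.1).
n = (3.858 × 0.214 / 0.204)² = 16.38
Round up: n = 17.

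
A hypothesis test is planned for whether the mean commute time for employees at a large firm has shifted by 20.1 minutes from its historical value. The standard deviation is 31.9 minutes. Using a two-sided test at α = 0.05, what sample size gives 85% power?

23

For a one-sample z-test, n = ((z_{α/2} + z_β)·σ/δ)².
z_{α/2} = 1.960 (two-sided α = 0.05); z_β = 1.036 (power 85% → β = 0.15).
n = (2.996 × 31.9 / 20.1)² = 22.61
Round up: n = 23.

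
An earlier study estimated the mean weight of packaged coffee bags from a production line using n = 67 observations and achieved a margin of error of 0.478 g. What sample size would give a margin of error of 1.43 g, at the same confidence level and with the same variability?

Margin of error scales as 1/√n, so n₂ = n₁·(E₁/E₂)².
n₂ = 67 × (0.478/1.43)² = 67 × 0.1117 = 7.48
Round up: n₂ = 8.

n = 8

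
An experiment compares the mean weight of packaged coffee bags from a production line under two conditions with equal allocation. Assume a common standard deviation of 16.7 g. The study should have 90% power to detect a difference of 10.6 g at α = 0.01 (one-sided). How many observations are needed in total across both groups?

130 total

For two equal groups, n per group = 2·((z_α + z_β)·σ/δ)².
z_α = 2.326; z_β = 1.282 (power 90%).
n = 2 × (3.608 × 16.7 / 10.6)² = 2 × 32.31 = 64.62
Round up: n = 65 per group.
Total across both groups: 2 × 65 = 130.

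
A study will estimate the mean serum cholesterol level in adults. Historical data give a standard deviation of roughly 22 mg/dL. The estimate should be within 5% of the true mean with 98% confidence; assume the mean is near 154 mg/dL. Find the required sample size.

n = 45

For a mean, the margin of error is E = z·σ/√n, so n = (zσ/E)².
At 98% confidence, z = 2.326.
E = 5% of 154 = 7.7 mg/dL.
n = (2.326 × 22 / 7.7)² = 44.17
Round up: n = 45.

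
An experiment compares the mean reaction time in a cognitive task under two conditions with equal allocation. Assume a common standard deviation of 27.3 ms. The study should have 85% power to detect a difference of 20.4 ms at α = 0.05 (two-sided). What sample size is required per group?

For two equal groups, n per group = 2·((z_{α/2} + z_β)·σ/δ)².
z_{α/2} = 1.960; z_β = 1.036 (power 85%).
n = 2 × (2.996 × 27.3 / 20.4)² = 2 × 16.07 = 32.14
Round up: n = 33 per group.

33 per group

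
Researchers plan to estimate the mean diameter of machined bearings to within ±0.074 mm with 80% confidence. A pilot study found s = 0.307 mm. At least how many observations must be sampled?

For a mean, the margin of error is E = z·σ/√n, so n = (zσ/E)².
At 80% confidence, z = 1.282.
n = (1.282 × 0.307 / 0.074)² = 28.29
Round up: n = 29.

29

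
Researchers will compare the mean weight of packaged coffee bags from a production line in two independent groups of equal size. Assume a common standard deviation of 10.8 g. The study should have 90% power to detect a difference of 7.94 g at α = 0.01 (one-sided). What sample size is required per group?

For two equal groups, n per group = 2·((z_α + z_β)·σ/δ)².
z_α = 2.326; z_β = 1.282 (power 90%).
n = 2 × (3.608 × 10.8 / 7.94)² = 2 × 24.08 = 48.16
Round up: n = 49 per group.

49 per group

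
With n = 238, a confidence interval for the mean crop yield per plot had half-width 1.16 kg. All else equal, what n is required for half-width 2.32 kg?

Margin of error scales as 1/√n, so n₂ = n₁·(E₁/E₂)².
n₂ = 238 × (1.16/2.32)² = 238 × 0.25 = 59.50
Round up: n₂ = 60.

n = 60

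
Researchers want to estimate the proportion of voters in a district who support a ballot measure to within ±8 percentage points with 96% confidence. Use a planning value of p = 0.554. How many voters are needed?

For a proportion with margin E = 0.08 at 96% confidence, z = 2.054.
n = p̂(1−p̂)(z/E)² = 0.554 × 0.446 × (2.054/0.08)² = 162.88
Round up: n = 163.

163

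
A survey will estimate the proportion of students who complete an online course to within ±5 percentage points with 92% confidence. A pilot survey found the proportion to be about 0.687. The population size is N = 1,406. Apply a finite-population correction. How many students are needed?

223

For a proportion with margin E = 0.05 at 92% confidence, z = 1.751.
n = p̂(1−p̂)(z/E)² = 0.687 × 0.313 × (1.751/0.05)² = 263.71 — call this n₀.
Finite-population correction with N = 1,406: n = n₀ / (1 + (n₀−1)/N) = 263.71 / 1.187 = 222.17
Round up: n = 223.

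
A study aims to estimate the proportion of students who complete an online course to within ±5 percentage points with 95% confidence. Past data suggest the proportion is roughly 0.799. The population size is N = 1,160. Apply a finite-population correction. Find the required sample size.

n = 204

For a proportion with margin E = 0.05 at 95% confidence, z = 1.960.
n = p̂(1−p̂)(z/E)² = 0.799 × 0.201 × (1.960/0.05)² = 246.78 — call this n₀.
Finite-population correction with N = 1,160: n = n₀ / (1 + (n₀−1)/N) = 246.78 / 1.212 = 203.61
Round up: n = 204.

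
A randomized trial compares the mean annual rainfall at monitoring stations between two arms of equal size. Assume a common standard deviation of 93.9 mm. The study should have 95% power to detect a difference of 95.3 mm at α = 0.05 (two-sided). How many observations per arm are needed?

For two equal groups, n per group = 2·((z_{α/2} + z_β)·σ/δ)².
z_{α/2} = 1.960; z_β = 1.645 (power 95%).
n = 2 × (3.605 × 93.9 / 95.3)² = 2 × 12.62 = 25.24
Round up: n = 26 per group.

26 per group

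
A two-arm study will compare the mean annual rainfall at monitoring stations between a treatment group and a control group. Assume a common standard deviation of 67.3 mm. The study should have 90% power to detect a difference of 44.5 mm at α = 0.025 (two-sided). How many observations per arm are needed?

For two equal groups, n per group = 2·((z_{α/2} + z_β)·σ/δ)².
z_{α/2} = 2.241; z_β = 1.282 (power 90%).
n = 2 × (3.523 × 67.3 / 44.5)² = 2 × 28.39 = 56.78
Round up: n = 57 per group.

57 per group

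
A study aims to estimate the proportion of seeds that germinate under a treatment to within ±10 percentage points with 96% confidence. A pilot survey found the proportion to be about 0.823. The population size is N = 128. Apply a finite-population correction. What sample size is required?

42

For a proportion with margin E = 0.1 at 96% confidence, z = 2.054.
n = p̂(1−p̂)(z/E)² = 0.823 × 0.177 × (2.054/0.1)² = 61.46 — call this n₀.
Finite-population correction with N = 128: n = n₀ / (1 + (n₀−1)/N) = 61.46 / 1.472 = 41.75
Round up: n = 42.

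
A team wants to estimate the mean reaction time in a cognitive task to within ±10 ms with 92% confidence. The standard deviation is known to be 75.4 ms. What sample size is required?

175

For a mean, the margin of error is E = z·σ/√n, so n = (zσ/E)².
At 92% confidence, z = 1.751.
n = (1.751 × 75.4 / 10)² = 174.31
Round up: n = 175.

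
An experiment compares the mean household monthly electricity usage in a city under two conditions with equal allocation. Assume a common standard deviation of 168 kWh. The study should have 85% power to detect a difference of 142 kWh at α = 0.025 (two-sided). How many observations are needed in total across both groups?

For two equal groups, n per group = 2·((z_{α/2} + z_β)·σ/δ)².
z_{α/2} = 2.241; z_β = 1.036 (power 85%).
n = 2 × (3.277 × 168 / 142)² = 2 × 15.03 = 30.06
Round up: n = 31 per group.
Total across both groups: 2 × 31 = 62.

62 total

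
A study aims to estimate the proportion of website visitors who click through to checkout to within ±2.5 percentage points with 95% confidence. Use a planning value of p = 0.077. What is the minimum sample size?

For a proportion with margin E = 0.025 at 95% confidence, z = 1.960.
n = p̂(1−p̂)(z/E)² = 0.077 × 0.923 × (1.960/0.025)² = 436.84
Round up: n = 437.

437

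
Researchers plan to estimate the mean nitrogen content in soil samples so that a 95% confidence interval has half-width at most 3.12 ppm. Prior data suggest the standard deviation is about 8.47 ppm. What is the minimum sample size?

For a mean, the margin of error is E = z·σ/√n, so n = (zσ/E)².
At 95% confidence, z = 1.960.
n = (1.960 × 8.47 / 3.12)² = 28.31
Round up: n = 29.

29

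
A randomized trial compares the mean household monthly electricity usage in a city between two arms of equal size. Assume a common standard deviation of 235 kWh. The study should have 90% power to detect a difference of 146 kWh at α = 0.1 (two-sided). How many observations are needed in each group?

For two equal groups, n per group = 2·((z_{α/2} + z_β)·σ/δ)².
z_{α/2} = 1.645; z_β = 1.282 (power 90%).
n = 2 × (2.927 × 235 / 146)² = 2 × 22.20 = 44.40
Round up: n = 45 per group.

45 per group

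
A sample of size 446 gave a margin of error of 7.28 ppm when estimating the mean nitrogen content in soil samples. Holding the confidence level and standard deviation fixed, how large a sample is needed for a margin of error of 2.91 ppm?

2792

Margin of error scales as 1/√n, so n₂ = n₁·(E₁/E₂)².
n₂ = 446 × (7.28/2.91)² = 446 × 6.259 = 2791.51
Round up: n₂ = 2792.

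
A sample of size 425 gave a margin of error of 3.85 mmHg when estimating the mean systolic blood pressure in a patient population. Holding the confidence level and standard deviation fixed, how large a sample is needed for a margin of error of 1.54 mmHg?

n = 2657

Margin of error scales as 1/√n, so n₂ = n₁·(E₁/E₂)².
n₂ = 425 × (3.85/1.54)² = 425 × 6.25 = 2656.25
Round up: n₂ = 2657.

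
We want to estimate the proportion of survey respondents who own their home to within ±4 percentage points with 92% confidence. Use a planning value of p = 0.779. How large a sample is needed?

330

For a proportion with margin E = 0.04 at 92% confidence, z = 1.751.
n = p̂(1−p̂)(z/E)² = 0.779 × 0.221 × (1.751/0.04)² = 329.90
Round up: n = 330.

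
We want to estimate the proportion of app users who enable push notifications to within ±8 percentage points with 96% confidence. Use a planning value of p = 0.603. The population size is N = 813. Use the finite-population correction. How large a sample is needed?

n = 133

For a proportion with margin E = 0.08 at 96% confidence, z = 2.054.
n = p̂(1−p̂)(z/E)² = 0.603 × 0.397 × (2.054/0.08)² = 157.81 — call this n₀.
Finite-population correction with N = 813: n = n₀ / (1 + (n₀−1)/N) = 157.81 / 1.193 = 132.28
Round up: n = 133.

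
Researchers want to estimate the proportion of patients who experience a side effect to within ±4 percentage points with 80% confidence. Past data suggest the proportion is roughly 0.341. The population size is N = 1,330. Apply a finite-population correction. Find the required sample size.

For a proportion with margin E = 0.04 at 80% confidence, z = 1.282.
n = p̂(1−p̂)(z/E)² = 0.341 × 0.659 × (1.282/0.04)² = 230.83 — call this n₀.
Finite-population correction with N = 1,330: n = n₀ / (1 + (n₀−1)/N) = 230.83 / 1.173 = 196.79
Round up: n = 197.

n = 197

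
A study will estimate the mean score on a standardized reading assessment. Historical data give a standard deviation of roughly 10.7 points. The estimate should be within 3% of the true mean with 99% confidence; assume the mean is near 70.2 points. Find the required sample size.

172

For a mean, the margin of error is E = z·σ/√n, so n = (zσ/E)².
At 99% confidence, z = 2.576.
E = 3% of 70.2 = 2.106 points.
n = (2.576 × 10.7 / 2.106)² = 171.29
Round up: n = 172.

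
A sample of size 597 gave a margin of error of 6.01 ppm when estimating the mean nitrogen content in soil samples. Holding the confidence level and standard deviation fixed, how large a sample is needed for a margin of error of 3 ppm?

Margin of error scales as 1/√n, so n₂ = n₁·(E₁/E₂)².
n₂ = 597 × (6.01/3)² = 597 × 4.013 = 2395.76
Round up: n₂ = 2396.

2396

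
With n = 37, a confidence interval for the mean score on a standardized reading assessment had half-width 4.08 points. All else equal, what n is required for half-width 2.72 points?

84

Margin of error scales as 1/√n, so n₂ = n₁·(E₁/E₂)².
n₂ = 37 × (4.08/2.72)² = 37 × 2.25 = 83.25
Round up: n₂ = 84.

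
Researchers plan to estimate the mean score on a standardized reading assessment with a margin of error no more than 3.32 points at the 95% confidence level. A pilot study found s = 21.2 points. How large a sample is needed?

For a mean, the margin of error is E = z·σ/√n, so n = (zσ/E)².
At 95% confidence, z = 1.960.
n = (1.960 × 21.2 / 3.32)² = 156.64
Round up: n = 157.

157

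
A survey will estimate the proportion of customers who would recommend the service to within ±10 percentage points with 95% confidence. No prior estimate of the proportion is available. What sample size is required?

n = 97

For a proportion with margin E = 0.1 at 95% confidence, z = 1.960.
With no prior estimate, use p = 0.5, which maximizes p(1−p) at 0.25.
n = 0.25 × (z/E)² = 0.25 × (1.960/0.1)² = 96.04
Round up: n = 97.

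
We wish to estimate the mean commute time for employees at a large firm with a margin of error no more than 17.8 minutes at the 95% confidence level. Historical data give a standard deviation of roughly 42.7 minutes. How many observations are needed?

For a mean, the margin of error is E = z·σ/√n, so n = (zσ/E)².
At 95% confidence, z = 1.960.
n = (1.960 × 42.7 / 17.8)² = 22.11
Round up: n = 23.

23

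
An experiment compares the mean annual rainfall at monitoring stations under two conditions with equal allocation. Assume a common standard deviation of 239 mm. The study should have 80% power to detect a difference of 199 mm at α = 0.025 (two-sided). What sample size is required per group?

For two equal groups, n per group = 2·((z_{α/2} + z_β)·σ/δ)².
z_{α/2} = 2.241; z_β = 0.842 (power 80%).
n = 2 × (3.083 × 239 / 199)² = 2 × 13.71 = 27.42
Round up: n = 28 per group.

28 per group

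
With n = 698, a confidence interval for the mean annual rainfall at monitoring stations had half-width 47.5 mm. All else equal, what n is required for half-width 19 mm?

4363

Margin of error scales as 1/√n, so n₂ = n₁·(E₁/E₂)².
n₂ = 698 × (47.5/19)² = 698 × 6.25 = 4362.50
Round up: n₂ = 4363.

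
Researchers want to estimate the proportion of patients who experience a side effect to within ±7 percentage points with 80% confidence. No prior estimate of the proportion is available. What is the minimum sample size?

84

For a proportion with margin E = 0.07 at 80% confidence, z = 1.282.
With no prior estimate, use p = 0.5, which maximizes p(1−p) at 0.25.
n = 0.25 × (z/E)² = 0.25 × (1.282/0.07)² = 83.85
Round up: n = 84.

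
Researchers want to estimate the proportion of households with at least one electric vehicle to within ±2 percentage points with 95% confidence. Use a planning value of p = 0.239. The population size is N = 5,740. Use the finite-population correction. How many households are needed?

1340

For a proportion with margin E = 0.02 at 95% confidence, z = 1.960.
n = p̂(1−p̂)(z/E)² = 0.239 × 0.761 × (1.960/0.02)² = 1746.77 — call this n₀.
Finite-population correction with N = 5,740: n = n₀ / (1 + (n₀−1)/N) = 1746.77 / 1.304 = 1339.55
Round up: n = 1340.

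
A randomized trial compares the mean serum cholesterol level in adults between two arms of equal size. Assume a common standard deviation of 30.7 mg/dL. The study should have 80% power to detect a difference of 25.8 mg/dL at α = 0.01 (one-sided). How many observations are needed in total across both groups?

58 total

For two equal groups, n per group = 2·((z_α + z_β)·σ/δ)².
z_α = 2.326; z_β = 0.842 (power 80%).
n = 2 × (3.168 × 30.7 / 25.8)² = 2 × 14.21 = 28.42
Round up: n = 29 per group.
Total across both groups: 2 × 29 = 58.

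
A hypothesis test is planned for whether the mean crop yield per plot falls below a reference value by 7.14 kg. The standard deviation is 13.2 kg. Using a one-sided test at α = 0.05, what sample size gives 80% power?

n = 22

For a one-sample z-test, n = ((z_α + z_β)·σ/δ)².
z_α = 1.645 (one-sided α = 0.05); z_β = 0.842 (power 80% → β = 0.2).
n = (2.487 × 13.2 / 7.14)² = 21.14
Round up: n = 22.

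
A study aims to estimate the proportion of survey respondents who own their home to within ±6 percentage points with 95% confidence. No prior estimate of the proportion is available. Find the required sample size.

n = 267

For a proportion with margin E = 0.06 at 95% confidence, z = 1.960.
With no prior estimate, use p = 0.5, which maximizes p(1−p) at 0.25.
n = 0.25 × (z/E)² = 0.25 × (1.960/0.06)² = 266.78
Round up: n = 267.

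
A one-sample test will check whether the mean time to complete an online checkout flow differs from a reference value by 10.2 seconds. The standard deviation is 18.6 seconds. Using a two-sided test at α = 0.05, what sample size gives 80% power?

For a one-sample z-test, n = ((z_{α/2} + z_β)·σ/δ)².
z_{α/2} = 1.960 (two-sided α = 0.05); z_β = 0.842 (power 80% → β = 0.2).
n = (2.802 × 18.6 / 10.2)² = 26.11
Round up: n = 27.

n = 27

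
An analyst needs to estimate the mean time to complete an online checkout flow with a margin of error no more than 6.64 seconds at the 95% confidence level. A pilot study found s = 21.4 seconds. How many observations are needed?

For a mean, the margin of error is E = z·σ/√n, so n = (zσ/E)².
At 95% confidence, z = 1.960.
n = (1.960 × 21.4 / 6.64)² = 39.90
Round up: n = 40.

40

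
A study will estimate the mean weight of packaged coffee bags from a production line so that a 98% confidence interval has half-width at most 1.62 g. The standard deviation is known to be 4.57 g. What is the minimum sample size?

n = 44

For a mean, the margin of error is E = z·σ/√n, so n = (zσ/E)².
At 98% confidence, z = 2.326.
n = (2.326 × 4.57 / 1.62)² = 43.05
Round up: n = 44.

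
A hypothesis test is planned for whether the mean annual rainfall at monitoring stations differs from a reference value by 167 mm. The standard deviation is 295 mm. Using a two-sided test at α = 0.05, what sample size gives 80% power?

For a one-sample z-test, n = ((z_{α/2} + z_β)·σ/δ)².
z_{α/2} = 1.960 (two-sided α = 0.05); z_β = 0.842 (power 80% → β = 0.2).
n = (2.802 × 295 / 167)² = 24.50
Round up: n = 25.

25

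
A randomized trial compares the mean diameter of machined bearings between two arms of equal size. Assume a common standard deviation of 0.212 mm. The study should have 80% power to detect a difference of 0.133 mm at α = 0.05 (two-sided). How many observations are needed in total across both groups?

80 total

For two equal groups, n per group = 2·((z_{α/2} + z_β)·σ/δ)².
z_{α/2} = 1.960; z_β = 0.842 (power 80%).
n = 2 × (2.802 × 0.212 / 0.133)² = 2 × 19.95 = 39.90
Round up: n = 40 per group.
Total across both groups: 2 × 40 = 80.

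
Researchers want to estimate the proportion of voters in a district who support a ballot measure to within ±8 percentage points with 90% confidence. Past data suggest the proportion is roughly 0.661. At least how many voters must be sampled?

For a proportion with margin E = 0.08 at 90% confidence, z = 1.645.
n = p̂(1−p̂)(z/E)² = 0.661 × 0.339 × (1.645/0.08)² = 94.74
Round up: n = 95.

n = 95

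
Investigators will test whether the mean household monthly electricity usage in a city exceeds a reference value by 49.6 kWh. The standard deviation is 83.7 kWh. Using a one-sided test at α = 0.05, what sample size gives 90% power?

25

For a one-sample z-test, n = ((z_α + z_β)·σ/δ)².
z_α = 1.645 (one-sided α = 0.05); z_β = 1.282 (power 90% → β = 0.1).
n = (2.927 × 83.7 / 49.6)² = 24.40
Round up: n = 25.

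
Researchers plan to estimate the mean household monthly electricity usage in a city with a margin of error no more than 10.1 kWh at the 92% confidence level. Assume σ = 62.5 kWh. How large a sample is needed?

For a mean, the margin of error is E = z·σ/√n, so n = (zσ/E)².
At 92% confidence, z = 1.751.
n = (1.751 × 62.5 / 10.1)² = 117.41
Round up: n = 118.

118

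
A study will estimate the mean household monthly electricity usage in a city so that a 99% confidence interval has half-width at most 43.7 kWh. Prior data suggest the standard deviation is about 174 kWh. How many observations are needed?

For a mean, the margin of error is E = z·σ/√n, so n = (zσ/E)².
At 99% confidence, z = 2.576.
n = (2.576 × 174 / 43.7)² = 105.20
Round up: n = 106.

106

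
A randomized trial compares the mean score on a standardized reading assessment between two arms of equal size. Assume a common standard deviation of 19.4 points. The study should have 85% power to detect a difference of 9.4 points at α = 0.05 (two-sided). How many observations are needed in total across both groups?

154 total

For two equal groups, n per group = 2·((z_{α/2} + z_β)·σ/δ)².
z_{α/2} = 1.960; z_β = 1.036 (power 85%).
n = 2 × (2.996 × 19.4 / 9.4)² = 2 × 38.23 = 76.46
Round up: n = 77 per group.
Total across both groups: 2 × 77 = 154.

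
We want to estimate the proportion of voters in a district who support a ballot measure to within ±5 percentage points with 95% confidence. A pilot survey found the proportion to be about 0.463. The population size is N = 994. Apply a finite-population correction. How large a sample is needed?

277

For a proportion with margin E = 0.05 at 95% confidence, z = 1.960.
n = p̂(1−p̂)(z/E)² = 0.463 × 0.537 × (1.960/0.05)² = 382.06 — call this n₀.
Finite-population correction with N = 994: n = n₀ / (1 + (n₀−1)/N) = 382.06 / 1.383 = 276.25
Round up: n = 277.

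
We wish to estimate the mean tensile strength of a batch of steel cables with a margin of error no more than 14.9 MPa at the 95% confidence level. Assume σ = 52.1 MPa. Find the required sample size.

For a mean, the margin of error is E = z·σ/√n, so n = (zσ/E)².
At 95% confidence, z = 1.960.
n = (1.960 × 52.1 / 14.9)² = 46.97
Round up: n = 47.

n = 47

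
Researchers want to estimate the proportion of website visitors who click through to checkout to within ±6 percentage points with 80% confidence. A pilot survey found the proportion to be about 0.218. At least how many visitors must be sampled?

For a proportion with margin E = 0.06 at 80% confidence, z = 1.282.
n = p̂(1−p̂)(z/E)² = 0.218 × 0.782 × (1.282/0.06)² = 77.83
Round up: n = 78.

78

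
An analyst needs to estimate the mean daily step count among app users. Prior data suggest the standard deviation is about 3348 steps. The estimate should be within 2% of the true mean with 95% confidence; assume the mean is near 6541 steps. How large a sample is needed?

For a mean, the margin of error is E = z·σ/√n, so n = (zσ/E)².
At 95% confidence, z = 1.960.
E = 2% of 6541 = 130.8 steps.
n = (1.960 × 3348 / 130.8)² = 2516.14
Round up: n = 2517.

n = 2517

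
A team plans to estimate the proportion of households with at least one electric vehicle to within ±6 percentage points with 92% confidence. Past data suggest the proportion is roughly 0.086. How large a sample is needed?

For a proportion with margin E = 0.06 at 92% confidence, z = 1.751.
n = p̂(1−p̂)(z/E)² = 0.086 × 0.914 × (1.751/0.06)² = 66.94
Round up: n = 67.

n = 67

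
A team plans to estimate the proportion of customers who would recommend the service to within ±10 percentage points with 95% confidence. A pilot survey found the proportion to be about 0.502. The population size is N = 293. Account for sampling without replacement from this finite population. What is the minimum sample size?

For a proportion with margin E = 0.1 at 95% confidence, z = 1.960.
n = p̂(1−p̂)(z/E)² = 0.502 × 0.498 × (1.960/0.1)² = 96.04 — call this n₀.
Finite-population correction with N = 293: n = n₀ / (1 + (n₀−1)/N) = 96.04 / 1.324 = 72.54
Round up: n = 73.

73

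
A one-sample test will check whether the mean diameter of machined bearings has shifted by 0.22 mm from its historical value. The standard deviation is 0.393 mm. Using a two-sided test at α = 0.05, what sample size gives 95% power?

42

For a one-sample z-test, n = ((z_{α/2} + z_β)·σ/δ)².
z_{α/2} = 1.960 (two-sided α = 0.05); z_β = 1.645 (power 95% → β = 0.05).
n = (3.605 × 0.393 / 0.22)² = 41.47
Round up: n = 42.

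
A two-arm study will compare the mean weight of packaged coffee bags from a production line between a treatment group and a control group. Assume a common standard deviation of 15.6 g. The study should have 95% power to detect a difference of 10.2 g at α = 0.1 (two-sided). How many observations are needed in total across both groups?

For two equal groups, n per group = 2·((z_{α/2} + z_β)·σ/δ)².
z_{α/2} = 1.645; z_β = 1.645 (power 95%).
n = 2 × (3.290 × 15.6 / 10.2)² = 2 × 25.32 = 50.64
Round up: n = 51 per group.
Total across both groups: 2 × 51 = 102.

102 total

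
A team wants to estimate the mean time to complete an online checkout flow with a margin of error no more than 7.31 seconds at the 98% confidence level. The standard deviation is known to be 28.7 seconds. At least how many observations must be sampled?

For a mean, the margin of error is E = z·σ/√n, so n = (zσ/E)².
At 98% confidence, z = 2.326.
n = (2.326 × 28.7 / 7.31)² = 83.40
Round up: n = 84.

n = 84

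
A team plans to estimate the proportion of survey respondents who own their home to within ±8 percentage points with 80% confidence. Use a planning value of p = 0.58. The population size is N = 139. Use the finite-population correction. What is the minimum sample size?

44

For a proportion with margin E = 0.08 at 80% confidence, z = 1.282.
n = p̂(1−p̂)(z/E)² = 0.58 × 0.42 × (1.282/0.08)² = 62.56 — call this n₀.
Finite-population correction with N = 139: n = n₀ / (1 + (n₀−1)/N) = 62.56 / 1.443 = 43.35
Round up: n = 44.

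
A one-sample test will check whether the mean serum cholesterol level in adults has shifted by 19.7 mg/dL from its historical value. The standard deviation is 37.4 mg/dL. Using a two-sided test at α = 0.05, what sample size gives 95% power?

For a one-sample z-test, n = ((z_{α/2} + z_β)·σ/δ)².
z_{α/2} = 1.960 (two-sided α = 0.05); z_β = 1.645 (power 95% → β = 0.05).
n = (3.605 × 37.4 / 19.7)² = 46.84
Round up: n = 47.

47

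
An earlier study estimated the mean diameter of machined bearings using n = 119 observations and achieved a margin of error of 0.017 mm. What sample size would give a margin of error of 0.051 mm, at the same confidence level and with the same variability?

Margin of error scales as 1/√n, so n₂ = n₁·(E₁/E₂)².
n₂ = 119 × (0.017/0.051)² = 119 × 0.1111 = 13.22
Round up: n₂ = 14.

14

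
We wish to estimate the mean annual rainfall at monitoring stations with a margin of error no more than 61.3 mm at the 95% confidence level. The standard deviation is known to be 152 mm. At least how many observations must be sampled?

24

For a mean, the margin of error is E = z·σ/√n, so n = (zσ/E)².
At 95% confidence, z = 1.960.
n = (1.960 × 152 / 61.3)² = 23.62
Round up: n = 24.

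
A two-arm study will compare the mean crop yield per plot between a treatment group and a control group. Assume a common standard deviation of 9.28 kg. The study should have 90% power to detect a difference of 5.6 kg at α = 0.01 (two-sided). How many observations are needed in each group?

For two equal groups, n per group = 2·((z_{α/2} + z_β)·σ/δ)².
z_{α/2} = 2.576; z_β = 1.282 (power 90%).
n = 2 × (3.858 × 9.28 / 5.6)² = 2 × 40.87 = 81.74
Round up: n = 82 per group.

82 per group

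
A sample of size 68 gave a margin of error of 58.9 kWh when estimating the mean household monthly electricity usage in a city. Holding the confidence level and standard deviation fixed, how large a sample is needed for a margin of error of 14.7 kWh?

1092

Margin of error scales as 1/√n, so n₂ = n₁·(E₁/E₂)².
n₂ = 68 × (58.9/14.7)² = 68 × 16.05 = 1091.40
Round up: n₂ = 1092.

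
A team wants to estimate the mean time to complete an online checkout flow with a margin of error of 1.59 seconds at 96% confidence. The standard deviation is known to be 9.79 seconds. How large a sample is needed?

n = 160

For a mean, the margin of error is E = z·σ/√n, so n = (zσ/E)².
At 96% confidence, z = 2.054.
n = (2.054 × 9.79 / 1.59)² = 159.95
Round up: n = 160.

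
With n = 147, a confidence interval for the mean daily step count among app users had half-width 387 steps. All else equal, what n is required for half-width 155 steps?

917

Margin of error scales as 1/√n, so n₂ = n₁·(E₁/E₂)².
n₂ = 147 × (387/155)² = 147 × 6.234 = 916.40
Round up: n₂ = 917.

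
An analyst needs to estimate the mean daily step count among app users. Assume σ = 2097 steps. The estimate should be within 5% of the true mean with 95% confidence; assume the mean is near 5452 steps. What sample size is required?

For a mean, the margin of error is E = z·σ/√n, so n = (zσ/E)².
At 95% confidence, z = 1.960.
E = 5% of 5452 = 272.6 steps.
n = (1.960 × 2097 / 272.6)² = 227.33
Round up: n = 228.

228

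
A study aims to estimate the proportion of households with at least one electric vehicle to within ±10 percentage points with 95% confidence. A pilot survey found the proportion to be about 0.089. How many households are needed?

For a proportion with margin E = 0.1 at 95% confidence, z = 1.960.
n = p̂(1−p̂)(z/E)² = 0.089 × 0.911 × (1.960/0.1)² = 31.15
Round up: n = 32.

n = 32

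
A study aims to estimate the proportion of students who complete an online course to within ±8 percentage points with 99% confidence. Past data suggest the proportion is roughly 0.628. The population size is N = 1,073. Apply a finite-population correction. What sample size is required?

For a proportion with margin E = 0.08 at 99% confidence, z = 2.576.
n = p̂(1−p̂)(z/E)² = 0.628 × 0.372 × (2.576/0.08)² = 242.22 — call this n₀.
Finite-population correction with N = 1,073: n = n₀ / (1 + (n₀−1)/N) = 242.22 / 1.225 = 197.73
Round up: n = 198.

198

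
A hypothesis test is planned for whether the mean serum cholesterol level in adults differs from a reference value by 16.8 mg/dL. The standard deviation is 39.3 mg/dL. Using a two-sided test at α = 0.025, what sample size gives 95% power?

83

For a one-sample z-test, n = ((z_{α/2} + z_β)·σ/δ)².
z_{α/2} = 2.241 (two-sided α = 0.025); z_β = 1.645 (power 95% → β = 0.05).
n = (3.886 × 39.3 / 16.8)² = 82.64
Round up: n = 83.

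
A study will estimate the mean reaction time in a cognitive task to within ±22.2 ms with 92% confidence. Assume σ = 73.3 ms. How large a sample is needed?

34

For a mean, the margin of error is E = z·σ/√n, so n = (zσ/E)².
At 92% confidence, z = 1.751.
n = (1.751 × 73.3 / 22.2)² = 33.43
Round up: n = 34.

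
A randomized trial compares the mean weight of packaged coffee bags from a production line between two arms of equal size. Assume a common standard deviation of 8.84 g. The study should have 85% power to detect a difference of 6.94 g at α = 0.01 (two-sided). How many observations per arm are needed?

43 per group

For two equal groups, n per group = 2·((z_{α/2} + z_β)·σ/δ)².
z_{α/2} = 2.576; z_β = 1.036 (power 85%).
n = 2 × (3.612 × 8.84 / 6.94)² = 2 × 21.17 = 42.34
Round up: n = 43 per group.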